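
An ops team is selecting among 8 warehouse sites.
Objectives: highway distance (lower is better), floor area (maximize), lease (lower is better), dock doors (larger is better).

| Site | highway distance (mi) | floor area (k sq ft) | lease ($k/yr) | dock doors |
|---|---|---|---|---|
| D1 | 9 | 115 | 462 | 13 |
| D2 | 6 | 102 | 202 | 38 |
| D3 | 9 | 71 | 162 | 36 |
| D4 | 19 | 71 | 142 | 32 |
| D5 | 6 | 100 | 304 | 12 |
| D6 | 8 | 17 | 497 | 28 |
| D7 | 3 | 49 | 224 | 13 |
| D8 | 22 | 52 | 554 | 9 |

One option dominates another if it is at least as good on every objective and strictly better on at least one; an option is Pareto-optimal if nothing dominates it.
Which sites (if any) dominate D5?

D2: highway distance 6≤6, floor area 102≥100, lease 202≤304, dock doors 38≥12 — dominates D5.
Others (D1, D3, D4, D6, D7, D8) are each worse than D5 on at least one objective.

D2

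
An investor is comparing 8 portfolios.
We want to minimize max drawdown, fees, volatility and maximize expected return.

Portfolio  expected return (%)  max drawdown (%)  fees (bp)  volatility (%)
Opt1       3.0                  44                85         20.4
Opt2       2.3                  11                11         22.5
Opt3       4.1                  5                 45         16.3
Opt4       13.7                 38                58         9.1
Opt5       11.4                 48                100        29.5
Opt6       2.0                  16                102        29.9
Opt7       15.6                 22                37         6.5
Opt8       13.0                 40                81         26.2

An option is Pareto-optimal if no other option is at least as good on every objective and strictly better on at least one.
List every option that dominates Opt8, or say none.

Opt4, Opt7

Opt4: expected return 13.7≥13.0, max drawdown 38≤40, fees 58≤81, volatility 9.1≤26.2 — dominates Opt8.
Opt7: expected return 15.6≥13.0, max drawdown 22≤40, fees 37≤81, volatility 6.5≤26.2 — dominates Opt8.
Others (Opt1, Opt2, Opt3, Opt5, Opt6) are each worse than Opt8 on at least one objective.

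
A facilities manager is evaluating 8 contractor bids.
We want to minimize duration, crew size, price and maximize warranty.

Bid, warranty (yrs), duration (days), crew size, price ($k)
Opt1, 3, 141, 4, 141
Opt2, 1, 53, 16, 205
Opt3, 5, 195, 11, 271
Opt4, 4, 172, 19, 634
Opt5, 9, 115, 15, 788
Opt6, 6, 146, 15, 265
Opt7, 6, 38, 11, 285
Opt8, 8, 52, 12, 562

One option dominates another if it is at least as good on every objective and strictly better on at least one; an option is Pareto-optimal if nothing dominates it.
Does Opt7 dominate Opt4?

Yes

Opt7 vs Opt4: warranty 6≥4, duration 38≤172, crew size 11≤19, price 285≤634 — Opt7 is at least as good on every objective with at least one strict improvement.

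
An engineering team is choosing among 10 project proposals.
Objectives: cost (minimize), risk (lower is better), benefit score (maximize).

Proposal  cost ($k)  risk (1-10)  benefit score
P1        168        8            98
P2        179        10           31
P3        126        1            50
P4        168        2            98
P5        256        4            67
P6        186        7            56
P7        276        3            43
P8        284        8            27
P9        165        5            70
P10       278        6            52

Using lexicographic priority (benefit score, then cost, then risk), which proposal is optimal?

First maximize benefit score: best is 98, kept {P1, P4}.
Then minimize cost: best is 168, kept {P1, P4}.
Then minimize risk: best is 2, kept {P4}.

P4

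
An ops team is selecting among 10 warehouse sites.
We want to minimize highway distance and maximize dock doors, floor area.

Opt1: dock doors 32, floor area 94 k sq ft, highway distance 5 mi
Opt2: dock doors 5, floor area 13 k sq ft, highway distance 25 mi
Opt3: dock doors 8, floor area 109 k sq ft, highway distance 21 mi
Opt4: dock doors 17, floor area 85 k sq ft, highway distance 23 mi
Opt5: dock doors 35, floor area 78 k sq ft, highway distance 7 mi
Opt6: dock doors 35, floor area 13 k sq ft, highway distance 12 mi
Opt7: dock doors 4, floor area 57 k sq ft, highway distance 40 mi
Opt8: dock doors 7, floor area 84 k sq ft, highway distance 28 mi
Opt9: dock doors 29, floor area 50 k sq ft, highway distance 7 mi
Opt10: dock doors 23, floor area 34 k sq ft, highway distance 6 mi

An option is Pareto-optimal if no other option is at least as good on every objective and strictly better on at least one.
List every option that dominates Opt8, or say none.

Opt1: dock doors 32≥7, floor area 94≥84, highway distance 5≤28 — dominates Opt8.
Opt3: dock doors 8≥7, floor area 109≥84, highway distance 21≤28 — dominates Opt8.
Opt4: dock doors 17≥7, floor area 85≥84, highway distance 23≤28 — dominates Opt8.
Others (Opt2, Opt5, Opt6, Opt7, Opt9, Opt10) are each worse than Opt8 on at least one objective.

Opt1, Opt3, Opt4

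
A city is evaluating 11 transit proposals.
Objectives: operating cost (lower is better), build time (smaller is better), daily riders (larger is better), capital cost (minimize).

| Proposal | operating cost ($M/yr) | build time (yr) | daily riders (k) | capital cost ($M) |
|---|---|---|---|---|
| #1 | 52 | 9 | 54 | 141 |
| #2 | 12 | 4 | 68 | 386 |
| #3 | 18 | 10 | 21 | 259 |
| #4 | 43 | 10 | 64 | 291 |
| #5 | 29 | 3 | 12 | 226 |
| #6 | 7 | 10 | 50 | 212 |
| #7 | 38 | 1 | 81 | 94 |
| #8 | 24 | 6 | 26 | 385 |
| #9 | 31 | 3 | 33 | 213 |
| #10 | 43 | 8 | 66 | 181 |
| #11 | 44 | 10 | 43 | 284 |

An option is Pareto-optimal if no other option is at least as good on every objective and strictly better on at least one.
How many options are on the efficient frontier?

6

#1: dominated by #7 (operating cost 38≤52, build time 1≤9, daily riders 81≥54, capital cost 94≤141).
#2: not dominated.
#3: dominated by #6 (operating cost 7≤18, build time 10≤10, daily riders 50≥21, capital cost 212≤259).
#4: dominated by #7 (operating cost 38≤43, build time 1≤10, daily riders 81≥64, capital cost 94≤291).
#5: not dominated.
#6: not dominated (best operating cost).
#7: not dominated (best build time).
#8: not dominated.
#9: not dominated.
#10: dominated by #7 (operating cost 38≤43, build time 1≤8, daily riders 81≥66, capital cost 94≤181).
#11: dominated by #6 (operating cost 7≤44, build time 10≤10, daily riders 50≥43, capital cost 212≤284).
Pareto-optimal: #2, #5, #6, #7, #8, #9 → 6.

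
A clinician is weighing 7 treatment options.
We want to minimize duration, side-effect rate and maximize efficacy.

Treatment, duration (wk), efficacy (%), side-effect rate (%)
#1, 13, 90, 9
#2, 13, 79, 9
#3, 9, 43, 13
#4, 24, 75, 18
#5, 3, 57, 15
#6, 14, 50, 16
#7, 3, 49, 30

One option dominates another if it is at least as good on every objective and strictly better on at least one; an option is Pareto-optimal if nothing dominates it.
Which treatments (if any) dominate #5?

#1: worse on duration (13 vs 3).
#2: worse on duration (13 vs 3).
#3: worse on duration (9 vs 3).
#4: worse on duration (24 vs 3).
#6: worse on duration (14 vs 3).
#7: worse on efficacy (49 vs 57).
No option dominates #5.

none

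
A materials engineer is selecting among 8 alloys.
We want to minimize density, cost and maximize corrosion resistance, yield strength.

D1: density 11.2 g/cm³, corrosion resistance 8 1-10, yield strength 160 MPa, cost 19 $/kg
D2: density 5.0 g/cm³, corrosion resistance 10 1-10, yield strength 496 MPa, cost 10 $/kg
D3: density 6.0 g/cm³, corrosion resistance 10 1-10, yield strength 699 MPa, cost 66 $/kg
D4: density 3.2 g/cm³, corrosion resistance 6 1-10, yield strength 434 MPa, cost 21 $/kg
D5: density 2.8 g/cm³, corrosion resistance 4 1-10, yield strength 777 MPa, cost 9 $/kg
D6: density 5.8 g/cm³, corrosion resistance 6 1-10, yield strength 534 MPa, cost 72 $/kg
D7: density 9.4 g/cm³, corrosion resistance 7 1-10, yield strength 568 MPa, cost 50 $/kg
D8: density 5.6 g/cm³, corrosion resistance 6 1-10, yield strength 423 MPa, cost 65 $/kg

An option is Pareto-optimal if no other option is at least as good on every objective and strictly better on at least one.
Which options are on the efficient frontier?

D1: dominated by D2 (density 5.0≤11.2, corrosion resistance 10≥8, yield strength 496≥160, cost 10≤19).
D2: not dominated.
D3: not dominated.
D4: not dominated.
D5: not dominated (best density).
D6: not dominated.
D7: not dominated.
D8: dominated by D2 (density 5.0≤5.6, corrosion resistance 10≥6, yield strength 496≥423, cost 10≤65).

D2, D3, D4, D5, D6, D7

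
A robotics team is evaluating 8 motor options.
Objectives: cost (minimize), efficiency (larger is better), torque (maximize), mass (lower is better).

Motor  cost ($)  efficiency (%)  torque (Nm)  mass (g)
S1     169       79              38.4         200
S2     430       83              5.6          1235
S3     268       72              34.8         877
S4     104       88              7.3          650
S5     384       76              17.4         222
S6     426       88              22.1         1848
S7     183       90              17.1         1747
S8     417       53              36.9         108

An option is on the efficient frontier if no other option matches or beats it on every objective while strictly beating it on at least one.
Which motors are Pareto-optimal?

S1: not dominated (best torque).
S2: dominated by S4 (cost 104≤430, efficiency 88≥83, torque 7.3≥5.6, mass 650≤1235).
S3: dominated by S1 (cost 169≤268, efficiency 79≥72, torque 38.4≥34.8, mass 200≤877).
S4: not dominated (best cost).
S5: dominated by S1 (cost 169≤384, efficiency 79≥76, torque 38.4≥17.4, mass 200≤222).
S6: not dominated.
S7: not dominated (best efficiency).
S8: not dominated (best mass).

S1, S4, S6, S7, S8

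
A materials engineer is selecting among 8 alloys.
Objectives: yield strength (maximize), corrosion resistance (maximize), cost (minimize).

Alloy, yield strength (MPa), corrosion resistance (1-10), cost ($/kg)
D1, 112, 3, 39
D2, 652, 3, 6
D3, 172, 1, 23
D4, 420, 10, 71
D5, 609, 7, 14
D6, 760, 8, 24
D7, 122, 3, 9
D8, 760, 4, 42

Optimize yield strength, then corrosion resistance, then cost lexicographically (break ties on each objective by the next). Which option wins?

First maximize yield strength: best is 760, kept {D6, D8}.
Then maximize corrosion resistance: best is 8, kept {D6}.

D6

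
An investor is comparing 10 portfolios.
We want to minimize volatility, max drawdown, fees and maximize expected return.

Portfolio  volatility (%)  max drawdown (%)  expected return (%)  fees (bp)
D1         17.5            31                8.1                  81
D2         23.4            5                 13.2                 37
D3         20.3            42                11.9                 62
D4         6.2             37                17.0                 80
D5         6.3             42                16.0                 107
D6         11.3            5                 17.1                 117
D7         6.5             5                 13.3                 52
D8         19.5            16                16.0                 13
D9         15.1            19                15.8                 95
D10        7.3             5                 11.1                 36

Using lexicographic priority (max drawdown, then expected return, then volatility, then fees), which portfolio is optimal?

First minimize max drawdown: best is 5, kept {D2, D6, D7, D10}.
Then maximize expected return: best is 17.1, kept {D6}.

D6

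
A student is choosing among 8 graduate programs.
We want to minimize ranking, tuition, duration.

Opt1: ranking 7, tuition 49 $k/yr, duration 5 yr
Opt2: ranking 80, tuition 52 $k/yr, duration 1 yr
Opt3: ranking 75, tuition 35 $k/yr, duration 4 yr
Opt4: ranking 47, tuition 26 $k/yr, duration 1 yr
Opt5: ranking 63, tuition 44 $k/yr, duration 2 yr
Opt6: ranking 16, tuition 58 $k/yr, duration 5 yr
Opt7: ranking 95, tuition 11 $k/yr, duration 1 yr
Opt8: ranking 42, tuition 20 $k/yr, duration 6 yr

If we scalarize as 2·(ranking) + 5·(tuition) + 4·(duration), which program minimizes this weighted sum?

Opt1: 2·7 + 5·49 + 4·5 = 279
Opt2: 2·80 + 5·52 + 4·1 = 424
Opt3: 2·75 + 5·35 + 4·4 = 341
Opt4: 2·47 + 5·26 + 4·1 = 228
Opt5: 2·63 + 5·44 + 4·2 = 354
Opt6: 2·16 + 5·58 + 4·5 = 342
Opt7: 2·95 + 5·11 + 4·1 = 249
Opt8: 2·42 + 5·20 + 4·6 = 208
Lowest: Opt8 at 208.

Opt8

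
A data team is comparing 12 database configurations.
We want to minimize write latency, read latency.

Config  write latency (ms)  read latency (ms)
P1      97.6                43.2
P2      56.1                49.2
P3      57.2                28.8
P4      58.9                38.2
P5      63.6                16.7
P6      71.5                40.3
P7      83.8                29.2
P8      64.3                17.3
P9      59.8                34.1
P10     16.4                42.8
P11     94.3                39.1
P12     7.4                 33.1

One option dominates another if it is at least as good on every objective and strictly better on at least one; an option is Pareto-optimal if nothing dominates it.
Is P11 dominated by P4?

Yes

P4 vs P11: write latency 58.9≤94.3, read latency 38.2≤39.1 — P4 is at least as good on every objective with at least one strict improvement.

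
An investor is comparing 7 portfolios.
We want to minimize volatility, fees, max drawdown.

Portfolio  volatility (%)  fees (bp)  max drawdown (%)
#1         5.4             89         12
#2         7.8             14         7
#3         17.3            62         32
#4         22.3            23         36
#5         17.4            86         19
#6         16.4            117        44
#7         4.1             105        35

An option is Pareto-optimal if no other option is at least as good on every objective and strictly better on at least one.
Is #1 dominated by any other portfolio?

No

#2: worse on volatility (7.8 vs 5.4).
#3: worse on volatility (17.3 vs 5.4).
#4: worse on volatility (22.3 vs 5.4).
#5: worse on volatility (17.4 vs 5.4).
#6: worse on volatility (16.4 vs 5.4).
#7: worse on fees (105 vs 89).
No option is at least as good as #1 on every objective and strictly better on one.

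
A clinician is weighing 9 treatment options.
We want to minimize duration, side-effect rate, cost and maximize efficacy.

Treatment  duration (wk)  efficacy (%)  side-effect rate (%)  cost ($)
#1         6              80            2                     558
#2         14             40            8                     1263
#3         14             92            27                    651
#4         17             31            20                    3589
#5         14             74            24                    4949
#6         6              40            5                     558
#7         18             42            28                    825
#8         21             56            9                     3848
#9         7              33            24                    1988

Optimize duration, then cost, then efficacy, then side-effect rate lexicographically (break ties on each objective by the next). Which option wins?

First minimize duration: best is 6, kept {#1, #6}.
Then minimize cost: best is 558, kept {#1, #6}.
Then maximize efficacy: best is 80, kept {#1}.

#1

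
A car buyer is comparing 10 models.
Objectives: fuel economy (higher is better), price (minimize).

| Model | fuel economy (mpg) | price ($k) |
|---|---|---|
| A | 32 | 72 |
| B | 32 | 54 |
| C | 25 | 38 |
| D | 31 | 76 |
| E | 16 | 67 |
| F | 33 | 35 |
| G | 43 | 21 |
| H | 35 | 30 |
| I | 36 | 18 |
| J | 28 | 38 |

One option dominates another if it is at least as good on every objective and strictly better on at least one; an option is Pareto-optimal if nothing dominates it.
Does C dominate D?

C vs D: C is worse on fuel economy (25 vs 31), so it does not dominate D.

No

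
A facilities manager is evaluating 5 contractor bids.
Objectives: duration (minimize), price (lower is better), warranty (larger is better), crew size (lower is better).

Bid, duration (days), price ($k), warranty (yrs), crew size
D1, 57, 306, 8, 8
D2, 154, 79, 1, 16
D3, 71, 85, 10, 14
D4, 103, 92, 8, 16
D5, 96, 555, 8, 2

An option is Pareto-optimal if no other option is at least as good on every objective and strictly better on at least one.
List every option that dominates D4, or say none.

D3

D3: duration 71≤103, price 85≤92, warranty 10≥8, crew size 14≤16 — dominates D4.
Others (D1, D2, D5) are each worse than D4 on at least one objective.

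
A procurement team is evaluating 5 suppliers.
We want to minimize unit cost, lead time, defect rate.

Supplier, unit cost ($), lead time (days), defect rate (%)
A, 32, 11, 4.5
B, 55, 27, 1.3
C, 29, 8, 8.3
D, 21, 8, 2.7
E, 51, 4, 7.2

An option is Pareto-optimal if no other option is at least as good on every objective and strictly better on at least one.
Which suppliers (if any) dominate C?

D

D: unit cost 21≤29, lead time 8≤8, defect rate 2.7≤8.3 — dominates C.
Others (A, B, E) are each worse than C on at least one objective.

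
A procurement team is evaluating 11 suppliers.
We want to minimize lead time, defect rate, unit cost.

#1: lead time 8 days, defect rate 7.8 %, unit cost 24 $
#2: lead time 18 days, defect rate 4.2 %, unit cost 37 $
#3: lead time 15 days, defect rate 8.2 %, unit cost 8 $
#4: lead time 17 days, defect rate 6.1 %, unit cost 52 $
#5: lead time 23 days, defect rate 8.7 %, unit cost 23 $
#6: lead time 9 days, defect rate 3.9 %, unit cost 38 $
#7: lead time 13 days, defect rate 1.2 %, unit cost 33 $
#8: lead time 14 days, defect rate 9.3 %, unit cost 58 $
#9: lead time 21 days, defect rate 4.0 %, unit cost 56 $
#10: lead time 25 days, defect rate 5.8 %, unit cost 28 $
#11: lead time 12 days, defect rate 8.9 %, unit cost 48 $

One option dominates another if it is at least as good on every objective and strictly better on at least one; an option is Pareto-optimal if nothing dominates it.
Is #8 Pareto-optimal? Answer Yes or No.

No

#1 vs #8: lead time 8≤14, defect rate 7.8≤9.3, unit cost 24≤58 — #1 is at least as good on every objective and strictly better on at least one, so #1 dominates #8.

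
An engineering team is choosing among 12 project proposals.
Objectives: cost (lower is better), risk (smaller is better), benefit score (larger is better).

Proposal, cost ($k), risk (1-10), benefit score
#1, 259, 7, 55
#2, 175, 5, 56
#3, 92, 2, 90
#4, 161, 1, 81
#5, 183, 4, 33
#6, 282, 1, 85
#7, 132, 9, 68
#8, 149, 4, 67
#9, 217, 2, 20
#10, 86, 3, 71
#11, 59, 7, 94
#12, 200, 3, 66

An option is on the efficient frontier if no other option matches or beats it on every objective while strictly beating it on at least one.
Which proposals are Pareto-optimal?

#3, #4, #6, #10, #11

#1: dominated by #2 (cost 175≤259, risk 5≤7, benefit score 56≥55).
#2: dominated by #3 (cost 92≤175, risk 2≤5, benefit score 90≥56).
#3: not dominated.
#4: not dominated.
#5: dominated by #3 (cost 92≤183, risk 2≤4, benefit score 90≥33).
#6: not dominated.
#7: dominated by #3 (cost 92≤132, risk 2≤9, benefit score 90≥68).
#8: dominated by #3 (cost 92≤149, risk 2≤4, benefit score 90≥67).
#9: dominated by #3 (cost 92≤217, risk 2≤2, benefit score 90≥20).
#10: not dominated.
#11: not dominated (best cost).
#12: dominated by #3 (cost 92≤200, risk 2≤3, benefit score 90≥66).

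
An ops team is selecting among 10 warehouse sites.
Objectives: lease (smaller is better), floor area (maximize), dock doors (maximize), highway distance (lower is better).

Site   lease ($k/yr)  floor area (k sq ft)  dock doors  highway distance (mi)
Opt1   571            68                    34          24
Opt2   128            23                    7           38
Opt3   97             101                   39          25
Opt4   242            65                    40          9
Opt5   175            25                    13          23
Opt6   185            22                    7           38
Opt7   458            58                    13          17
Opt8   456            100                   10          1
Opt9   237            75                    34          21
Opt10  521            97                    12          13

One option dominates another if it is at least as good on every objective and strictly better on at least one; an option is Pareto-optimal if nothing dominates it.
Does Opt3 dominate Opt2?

Yes

Opt3 vs Opt2: lease 97≤128, floor area 101≥23, dock doors 39≥7, highway distance 25≤38 — Opt3 is at least as good on every objective with at least one strict improvement.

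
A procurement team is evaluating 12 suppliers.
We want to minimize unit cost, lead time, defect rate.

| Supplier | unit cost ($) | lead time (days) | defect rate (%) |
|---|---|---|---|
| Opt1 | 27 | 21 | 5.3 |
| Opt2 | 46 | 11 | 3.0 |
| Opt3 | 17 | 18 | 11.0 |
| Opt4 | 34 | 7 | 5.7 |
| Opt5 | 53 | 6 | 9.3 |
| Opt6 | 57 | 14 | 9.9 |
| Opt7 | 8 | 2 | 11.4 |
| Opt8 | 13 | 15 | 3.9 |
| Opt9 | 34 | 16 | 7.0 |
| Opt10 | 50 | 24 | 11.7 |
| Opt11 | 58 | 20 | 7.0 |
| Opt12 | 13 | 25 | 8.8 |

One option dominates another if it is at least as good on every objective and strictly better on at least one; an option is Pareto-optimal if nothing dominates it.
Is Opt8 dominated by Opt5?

Opt5 vs Opt8: Opt5 is worse on unit cost (53 vs 13), so it does not dominate Opt8.

No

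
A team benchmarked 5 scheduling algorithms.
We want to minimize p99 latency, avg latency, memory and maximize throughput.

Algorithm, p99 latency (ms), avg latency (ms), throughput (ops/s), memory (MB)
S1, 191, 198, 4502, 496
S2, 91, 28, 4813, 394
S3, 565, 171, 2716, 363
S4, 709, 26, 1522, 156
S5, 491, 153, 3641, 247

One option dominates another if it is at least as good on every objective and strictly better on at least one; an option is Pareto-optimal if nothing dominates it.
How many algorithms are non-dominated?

3

S1: dominated by S2 (p99 latency 91≤191, avg latency 28≤198, throughput 4813≥4502, memory 394≤496).
S2: not dominated (best p99 latency).
S3: dominated by S5 (p99 latency 491≤565, avg latency 153≤171, throughput 3641≥2716, memory 247≤363).
S4: not dominated (best avg latency).
S5: not dominated.
Pareto-optimal: S2, S4, S5 → 3.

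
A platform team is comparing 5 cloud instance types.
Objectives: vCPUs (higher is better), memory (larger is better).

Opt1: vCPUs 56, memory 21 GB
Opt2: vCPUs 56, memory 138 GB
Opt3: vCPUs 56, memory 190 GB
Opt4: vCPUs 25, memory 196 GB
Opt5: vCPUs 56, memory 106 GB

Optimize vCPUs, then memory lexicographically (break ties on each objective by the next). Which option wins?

First maximize vCPUs: best is 56, kept {Opt1, Opt2, Opt3, Opt5}.
Then maximize memory: best is 190, kept {Opt3}.

Opt3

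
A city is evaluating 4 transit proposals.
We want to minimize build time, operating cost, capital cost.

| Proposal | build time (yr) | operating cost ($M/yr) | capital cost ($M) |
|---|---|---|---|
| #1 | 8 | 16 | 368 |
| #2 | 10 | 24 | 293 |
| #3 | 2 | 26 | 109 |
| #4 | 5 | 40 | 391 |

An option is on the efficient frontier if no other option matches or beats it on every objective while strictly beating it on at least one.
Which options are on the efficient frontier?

#1: not dominated (best operating cost).
#2: not dominated.
#3: not dominated (best build time).
#4: dominated by #3 (build time 2≤5, operating cost 26≤40, capital cost 109≤391).

#1, #2, #3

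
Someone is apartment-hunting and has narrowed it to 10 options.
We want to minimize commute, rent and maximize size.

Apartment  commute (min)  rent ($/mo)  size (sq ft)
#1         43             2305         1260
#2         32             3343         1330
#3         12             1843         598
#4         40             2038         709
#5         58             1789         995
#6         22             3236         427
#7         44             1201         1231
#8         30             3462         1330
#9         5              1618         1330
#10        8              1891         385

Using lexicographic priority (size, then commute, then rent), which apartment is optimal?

First maximize size: best is 1330, kept {#2, #8, #9}.
Then minimize commute: best is 5, kept {#9}.

#9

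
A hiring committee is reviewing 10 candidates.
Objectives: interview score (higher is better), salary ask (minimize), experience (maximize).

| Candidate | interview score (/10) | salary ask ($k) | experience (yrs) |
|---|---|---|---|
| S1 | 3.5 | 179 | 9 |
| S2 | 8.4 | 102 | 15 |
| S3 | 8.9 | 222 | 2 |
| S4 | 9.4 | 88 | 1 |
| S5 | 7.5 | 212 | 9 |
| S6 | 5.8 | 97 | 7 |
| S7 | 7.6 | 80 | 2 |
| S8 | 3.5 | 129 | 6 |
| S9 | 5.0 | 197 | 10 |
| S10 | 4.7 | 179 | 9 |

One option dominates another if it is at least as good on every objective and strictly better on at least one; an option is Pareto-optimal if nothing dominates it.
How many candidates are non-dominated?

5

S1: dominated by S2 (interview score 8.4≥3.5, salary ask 102≤179, experience 15≥9).
S2: not dominated (best experience).
S3: not dominated.
S4: not dominated (best interview score).
S5: dominated by S2 (interview score 8.4≥7.5, salary ask 102≤212, experience 15≥9).
S6: not dominated.
S7: not dominated (best salary ask).
S8: dominated by S2 (interview score 8.4≥3.5, salary ask 102≤129, experience 15≥6).
S9: dominated by S2 (interview score 8.4≥5.0, salary ask 102≤197, experience 15≥10).
S10: dominated by S2 (interview score 8.4≥4.7, salary ask 102≤179, experience 15≥9).
Pareto-optimal: S2, S3, S4, S6, S7 → 5.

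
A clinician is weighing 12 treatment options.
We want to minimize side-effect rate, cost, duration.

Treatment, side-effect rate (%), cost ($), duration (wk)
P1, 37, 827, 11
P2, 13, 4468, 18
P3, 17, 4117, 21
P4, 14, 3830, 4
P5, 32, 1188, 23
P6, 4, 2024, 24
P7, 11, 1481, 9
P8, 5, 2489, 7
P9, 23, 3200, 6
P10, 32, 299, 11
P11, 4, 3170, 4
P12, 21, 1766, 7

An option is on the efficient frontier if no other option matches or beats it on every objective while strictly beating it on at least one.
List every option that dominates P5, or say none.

P10

P10: side-effect rate 32≤32, cost 299≤1188, duration 11≤23 — dominates P5.
Others (P1, P2, P3, P4, P6, P7, P8, P9, P11, P12) are each worse than P5 on at least one objective.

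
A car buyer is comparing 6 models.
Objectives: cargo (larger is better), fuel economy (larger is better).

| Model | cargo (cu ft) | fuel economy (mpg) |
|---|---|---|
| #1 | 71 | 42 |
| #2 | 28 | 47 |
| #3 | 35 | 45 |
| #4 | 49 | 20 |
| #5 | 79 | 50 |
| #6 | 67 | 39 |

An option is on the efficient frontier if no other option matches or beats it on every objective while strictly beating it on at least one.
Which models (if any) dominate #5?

#1: worse on cargo (71 vs 79).
#2: worse on cargo (28 vs 79).
#3: worse on cargo (35 vs 79).
#4: worse on cargo (49 vs 79).
#6: worse on cargo (67 vs 79).
No option dominates #5.

none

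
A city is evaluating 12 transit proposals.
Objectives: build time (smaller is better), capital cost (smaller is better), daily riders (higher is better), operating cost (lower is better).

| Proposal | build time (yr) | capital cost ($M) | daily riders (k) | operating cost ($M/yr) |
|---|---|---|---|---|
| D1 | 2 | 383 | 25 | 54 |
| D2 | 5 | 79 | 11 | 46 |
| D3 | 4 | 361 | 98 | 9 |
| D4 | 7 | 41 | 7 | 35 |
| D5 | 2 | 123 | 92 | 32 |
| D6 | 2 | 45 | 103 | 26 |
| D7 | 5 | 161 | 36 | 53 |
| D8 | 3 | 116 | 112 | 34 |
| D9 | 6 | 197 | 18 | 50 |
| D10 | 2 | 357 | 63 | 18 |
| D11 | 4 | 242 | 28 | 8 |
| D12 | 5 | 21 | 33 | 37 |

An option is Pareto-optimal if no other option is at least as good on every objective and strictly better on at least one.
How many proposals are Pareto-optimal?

7

D1: dominated by D5 (build time 2≤2, capital cost 123≤383, daily riders 92≥25, operating cost 32≤54).
D2: dominated by D6 (build time 2≤5, capital cost 45≤79, daily riders 103≥11, operating cost 26≤46).
D3: not dominated.
D4: not dominated.
D5: dominated by D6 (build time 2≤2, capital cost 45≤123, daily riders 103≥92, operating cost 26≤32).
D6: not dominated.
D7: dominated by D5 (build time 2≤5, capital cost 123≤161, daily riders 92≥36, operating cost 32≤53).
D8: not dominated (best daily riders).
D9: dominated by D5 (build time 2≤6, capital cost 123≤197, daily riders 92≥18, operating cost 32≤50).
D10: not dominated.
D11: not dominated (best operating cost).
D12: not dominated (best capital cost).
Pareto-optimal: D3, D4, D6, D8, D10, D11, D12 → 7.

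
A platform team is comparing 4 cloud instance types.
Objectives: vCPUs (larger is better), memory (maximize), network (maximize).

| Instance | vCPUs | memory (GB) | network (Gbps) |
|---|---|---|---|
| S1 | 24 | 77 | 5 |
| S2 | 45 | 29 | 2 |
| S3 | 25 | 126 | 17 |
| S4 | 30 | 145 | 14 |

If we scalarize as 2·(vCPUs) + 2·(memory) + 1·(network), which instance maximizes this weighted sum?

S4

S1: 2·24 + 2·77 + 1·5 = 207
S2: 2·45 + 2·29 + 1·2 = 150
S3: 2·25 + 2·126 + 1·17 = 319
S4: 2·30 + 2·145 + 1·14 = 364
Highest: S4 at 364.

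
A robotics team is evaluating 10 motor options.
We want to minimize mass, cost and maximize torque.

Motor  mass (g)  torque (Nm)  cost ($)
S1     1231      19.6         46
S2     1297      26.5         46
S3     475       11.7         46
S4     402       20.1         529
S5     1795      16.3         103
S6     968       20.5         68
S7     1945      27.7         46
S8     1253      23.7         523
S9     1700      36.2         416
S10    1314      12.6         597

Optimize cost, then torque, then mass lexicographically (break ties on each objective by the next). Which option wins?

First minimize cost: best is 46, kept {S1, S2, S3, S7}.
Then maximize torque: best is 27.7, kept {S7}.

S7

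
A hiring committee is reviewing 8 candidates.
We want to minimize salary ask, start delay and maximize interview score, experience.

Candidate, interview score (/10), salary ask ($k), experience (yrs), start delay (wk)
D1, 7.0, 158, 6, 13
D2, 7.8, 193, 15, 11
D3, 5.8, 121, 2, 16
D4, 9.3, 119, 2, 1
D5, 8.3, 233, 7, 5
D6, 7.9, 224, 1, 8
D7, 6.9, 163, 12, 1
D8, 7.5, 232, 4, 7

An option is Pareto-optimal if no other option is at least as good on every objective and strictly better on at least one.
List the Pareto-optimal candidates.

D1, D2, D4, D5, D7, D8

D1: not dominated.
D2: not dominated (best experience).
D3: dominated by D4 (interview score 9.3≥5.8, salary ask 119≤121, experience 2≥2, start delay 1≤16).
D4: not dominated (best interview score).
D5: not dominated.
D6: dominated by D4 (interview score 9.3≥7.9, salary ask 119≤224, experience 2≥1, start delay 1≤8).
D7: not dominated.
D8: not dominated.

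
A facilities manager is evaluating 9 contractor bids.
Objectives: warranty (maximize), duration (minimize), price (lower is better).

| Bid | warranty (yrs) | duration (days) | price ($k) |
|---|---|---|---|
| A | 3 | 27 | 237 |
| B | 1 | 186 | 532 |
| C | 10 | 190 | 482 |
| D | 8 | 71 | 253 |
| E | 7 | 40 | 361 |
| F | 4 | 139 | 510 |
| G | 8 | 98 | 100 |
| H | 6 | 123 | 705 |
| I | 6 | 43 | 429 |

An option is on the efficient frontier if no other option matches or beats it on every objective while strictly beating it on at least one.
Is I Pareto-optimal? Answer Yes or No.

E vs I: warranty 7≥6, duration 40≤43, price 361≤429 — E is at least as good on every objective and strictly better on at least one, so E dominates I.

No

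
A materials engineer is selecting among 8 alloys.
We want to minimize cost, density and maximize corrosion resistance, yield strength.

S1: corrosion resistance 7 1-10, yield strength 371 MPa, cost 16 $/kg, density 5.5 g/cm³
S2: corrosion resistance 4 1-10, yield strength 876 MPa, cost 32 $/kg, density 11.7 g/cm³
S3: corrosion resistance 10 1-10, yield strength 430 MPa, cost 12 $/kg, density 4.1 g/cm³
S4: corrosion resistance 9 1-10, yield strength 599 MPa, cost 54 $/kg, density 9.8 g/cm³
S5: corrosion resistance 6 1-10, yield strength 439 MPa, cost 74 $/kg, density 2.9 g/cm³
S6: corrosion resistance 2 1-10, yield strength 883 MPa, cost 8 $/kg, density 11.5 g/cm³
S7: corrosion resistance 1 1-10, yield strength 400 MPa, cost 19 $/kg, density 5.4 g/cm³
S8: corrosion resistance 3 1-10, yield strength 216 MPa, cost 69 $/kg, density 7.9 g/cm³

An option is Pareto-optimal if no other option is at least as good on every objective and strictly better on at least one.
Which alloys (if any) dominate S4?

S1: worse on corrosion resistance (7 vs 9).
S2: worse on corrosion resistance (4 vs 9).
S3: worse on yield strength (430 vs 599).
S5: worse on corrosion resistance (6 vs 9).
S6: worse on corrosion resistance (2 vs 9).
S7: worse on corrosion resistance (1 vs 9).
S8: worse on corrosion resistance (3 vs 9).
No option dominates S4.

none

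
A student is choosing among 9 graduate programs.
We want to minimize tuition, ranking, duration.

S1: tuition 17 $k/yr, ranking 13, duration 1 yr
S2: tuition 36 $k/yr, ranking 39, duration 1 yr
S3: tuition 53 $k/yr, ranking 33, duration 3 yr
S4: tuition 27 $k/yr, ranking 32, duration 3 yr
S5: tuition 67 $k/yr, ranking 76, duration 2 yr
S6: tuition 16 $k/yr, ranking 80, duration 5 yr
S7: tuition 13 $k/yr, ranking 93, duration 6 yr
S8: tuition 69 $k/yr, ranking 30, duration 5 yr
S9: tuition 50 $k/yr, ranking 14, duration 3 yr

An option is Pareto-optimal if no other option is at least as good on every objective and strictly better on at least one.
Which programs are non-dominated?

S1, S6, S7

S1: not dominated (best ranking).
S2: dominated by S1 (tuition 17≤36, ranking 13≤39, duration 1≤1).
S3: dominated by S1 (tuition 17≤53, ranking 13≤33, duration 1≤3).
S4: dominated by S1 (tuition 17≤27, ranking 13≤32, duration 1≤3).
S5: dominated by S1 (tuition 17≤67, ranking 13≤76, duration 1≤2).
S6: not dominated.
S7: not dominated (best tuition).
S8: dominated by S1 (tuition 17≤69, ranking 13≤30, duration 1≤5).
S9: dominated by S1 (tuition 17≤50, ranking 13≤14, duration 1≤3).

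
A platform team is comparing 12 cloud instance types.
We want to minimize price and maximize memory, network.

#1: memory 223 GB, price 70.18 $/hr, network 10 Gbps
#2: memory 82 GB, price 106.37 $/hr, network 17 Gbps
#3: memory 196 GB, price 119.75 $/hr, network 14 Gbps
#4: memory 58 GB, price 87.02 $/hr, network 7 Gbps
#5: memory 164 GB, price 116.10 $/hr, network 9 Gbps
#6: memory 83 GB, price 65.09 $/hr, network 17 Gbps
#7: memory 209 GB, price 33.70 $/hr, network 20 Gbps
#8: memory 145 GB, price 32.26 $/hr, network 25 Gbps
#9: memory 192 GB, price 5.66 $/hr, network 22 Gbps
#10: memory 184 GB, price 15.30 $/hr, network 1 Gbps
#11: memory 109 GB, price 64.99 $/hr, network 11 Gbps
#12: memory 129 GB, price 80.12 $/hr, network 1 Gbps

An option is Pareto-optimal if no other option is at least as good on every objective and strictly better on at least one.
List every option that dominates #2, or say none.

#6, #7, #8, #9

#6: memory 83≥82, price 65.09≤106.37, network 17≥17 — dominates #2.
#7: memory 209≥82, price 33.70≤106.37, network 20≥17 — dominates #2.
#8: memory 145≥82, price 32.26≤106.37, network 25≥17 — dominates #2.
#9: memory 192≥82, price 5.66≤106.37, network 22≥17 — dominates #2.
Others (#1, #3, #4, #5, #10, #11, #12) are each worse than #2 on at least one objective.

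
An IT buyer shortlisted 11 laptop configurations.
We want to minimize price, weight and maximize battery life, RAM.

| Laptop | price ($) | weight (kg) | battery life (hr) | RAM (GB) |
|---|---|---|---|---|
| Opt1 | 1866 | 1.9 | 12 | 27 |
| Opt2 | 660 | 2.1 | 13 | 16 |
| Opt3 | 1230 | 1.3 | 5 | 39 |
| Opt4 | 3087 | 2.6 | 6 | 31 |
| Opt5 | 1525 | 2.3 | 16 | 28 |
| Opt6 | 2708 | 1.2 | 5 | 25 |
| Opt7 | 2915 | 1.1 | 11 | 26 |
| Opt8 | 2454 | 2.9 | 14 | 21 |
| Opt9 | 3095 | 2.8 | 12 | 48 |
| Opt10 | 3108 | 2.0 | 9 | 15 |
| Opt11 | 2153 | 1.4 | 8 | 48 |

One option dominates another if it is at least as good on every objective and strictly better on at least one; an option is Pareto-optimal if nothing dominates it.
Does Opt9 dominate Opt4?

Opt9 vs Opt4: Opt9 is worse on price (3095 vs 3087), so it does not dominate Opt4.

No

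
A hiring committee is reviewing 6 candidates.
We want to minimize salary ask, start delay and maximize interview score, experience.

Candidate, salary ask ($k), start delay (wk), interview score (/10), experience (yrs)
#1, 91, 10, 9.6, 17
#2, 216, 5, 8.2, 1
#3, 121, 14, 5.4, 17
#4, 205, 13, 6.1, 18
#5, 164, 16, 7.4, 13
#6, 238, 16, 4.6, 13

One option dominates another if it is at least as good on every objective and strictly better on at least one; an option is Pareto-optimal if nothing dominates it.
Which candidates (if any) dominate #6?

#1, #3, #4, #5

#1: salary ask 91≤238, start delay 10≤16, interview score 9.6≥4.6, experience 17≥13 — dominates #6.
#3: salary ask 121≤238, start delay 14≤16, interview score 5.4≥4.6, experience 17≥13 — dominates #6.
#4: salary ask 205≤238, start delay 13≤16, interview score 6.1≥4.6, experience 18≥13 — dominates #6.
#5: salary ask 164≤238, start delay 16≤16, interview score 7.4≥4.6, experience 13≥13 — dominates #6.
Others (#2) are each worse than #6 on at least one objective.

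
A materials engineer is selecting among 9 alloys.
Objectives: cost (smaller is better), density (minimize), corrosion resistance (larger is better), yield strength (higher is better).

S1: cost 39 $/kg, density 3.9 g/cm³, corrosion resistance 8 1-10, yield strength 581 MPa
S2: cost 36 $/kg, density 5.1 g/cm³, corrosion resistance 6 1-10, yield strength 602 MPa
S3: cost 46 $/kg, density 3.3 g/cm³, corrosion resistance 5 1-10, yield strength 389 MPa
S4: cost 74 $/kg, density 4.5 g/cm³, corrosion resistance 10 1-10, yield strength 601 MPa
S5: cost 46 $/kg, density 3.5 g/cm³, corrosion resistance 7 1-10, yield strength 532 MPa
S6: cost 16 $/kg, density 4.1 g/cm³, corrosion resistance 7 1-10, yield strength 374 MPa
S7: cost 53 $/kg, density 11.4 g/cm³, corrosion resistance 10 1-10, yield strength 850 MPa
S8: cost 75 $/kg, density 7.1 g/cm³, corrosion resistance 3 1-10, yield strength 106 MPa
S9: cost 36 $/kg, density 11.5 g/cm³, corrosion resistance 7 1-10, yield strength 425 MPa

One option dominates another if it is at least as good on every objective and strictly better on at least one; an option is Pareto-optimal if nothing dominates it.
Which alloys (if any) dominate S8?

S1, S2, S3, S4, S5, S6

S1: cost 39≤75, density 3.9≤7.1, corrosion resistance 8≥3, yield strength 581≥106 — dominates S8.
S2: cost 36≤75, density 5.1≤7.1, corrosion resistance 6≥3, yield strength 602≥106 — dominates S8.
S3: cost 46≤75, density 3.3≤7.1, corrosion resistance 5≥3, yield strength 389≥106 — dominates S8.
S4: cost 74≤75, density 4.5≤7.1, corrosion resistance 10≥3, yield strength 601≥106 — dominates S8.
S5: cost 46≤75, density 3.5≤7.1, corrosion resistance 7≥3, yield strength 532≥106 — dominates S8.
S6: cost 16≤75, density 4.1≤7.1, corrosion resistance 7≥3, yield strength 374≥106 — dominates S8.
Others (S7, S9) are each worse than S8 on at least one objective.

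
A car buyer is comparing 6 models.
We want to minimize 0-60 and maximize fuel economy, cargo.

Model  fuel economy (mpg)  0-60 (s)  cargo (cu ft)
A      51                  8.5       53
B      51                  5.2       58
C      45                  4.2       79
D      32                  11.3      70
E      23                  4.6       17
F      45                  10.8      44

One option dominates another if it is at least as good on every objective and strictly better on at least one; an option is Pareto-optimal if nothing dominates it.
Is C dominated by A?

A vs C: A is worse on 0-60 (8.5 vs 4.2), so it does not dominate C.

No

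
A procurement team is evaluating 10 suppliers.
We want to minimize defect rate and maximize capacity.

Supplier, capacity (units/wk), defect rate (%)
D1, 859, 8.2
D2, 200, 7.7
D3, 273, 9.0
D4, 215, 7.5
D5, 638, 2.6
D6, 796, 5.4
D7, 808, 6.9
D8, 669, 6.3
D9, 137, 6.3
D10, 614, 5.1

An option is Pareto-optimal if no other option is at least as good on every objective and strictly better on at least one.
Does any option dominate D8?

Yes

D6 vs D8: capacity 796≥669, defect rate 5.4≤6.3 — D6 is at least as good on every objective and strictly better on at least one, so D6 dominates D8.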